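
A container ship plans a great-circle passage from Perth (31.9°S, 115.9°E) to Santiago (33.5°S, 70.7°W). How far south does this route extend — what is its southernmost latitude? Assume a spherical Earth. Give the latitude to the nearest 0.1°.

≈ 84.9°S

The great circle lies in the plane with unit normal n̂ = (p₁ × p₂)/|p₁ × p₂|.
Here n̂_z ≈ +0.089; the vertex latitude is φ_max = arccos|n̂_z| ≈ 84.9°.
Check via Clairaut: cos φ_max = |cos φ₁| · sin C = cos(31.9°)·sin(174.0°) ≈ 0.089, again giving ≈ 84.9°.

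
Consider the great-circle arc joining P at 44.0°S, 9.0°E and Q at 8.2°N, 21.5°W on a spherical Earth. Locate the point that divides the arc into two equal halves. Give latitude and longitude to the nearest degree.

≈ 18°S, 9°W

From cos δ = sin φ₁ sin φ₂ + cos φ₁ cos φ₂ cos Δλ, the central angle is δ ≈ 1.031 rad (59.0°).
Interpolate at f = 1/2 with slerp weights a = sin((1−f)δ)/sin δ ≈ 0.575, b = sin(fδ)/sin δ ≈ 0.575.
p = a·p₁ + b·p₂ ≈ (0.937, -0.144, -0.317); φ = arcsin(p_z) ≈ -18.49°, λ = atan2(p_y, p_x) ≈ -8.72°.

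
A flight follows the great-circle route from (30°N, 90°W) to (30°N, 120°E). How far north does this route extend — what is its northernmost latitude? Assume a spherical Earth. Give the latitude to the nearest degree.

The great circle lies in the plane with unit normal n̂ = (p₁ × p₂)/|p₁ × p₂|.
Here n̂_z ≈ -0.409; the vertex latitude is φ_max = arccos|n̂_z| ≈ 65.9°.

≈ 66°N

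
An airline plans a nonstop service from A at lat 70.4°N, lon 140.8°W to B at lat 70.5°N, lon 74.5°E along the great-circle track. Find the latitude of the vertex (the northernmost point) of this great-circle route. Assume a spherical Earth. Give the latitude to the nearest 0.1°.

The great circle lies in the plane with unit normal n̂ = (p₁ × p₂)/|p₁ × p₂|.
Here n̂_z ≈ -0.107; the vertex latitude is φ_max = arccos|n̂_z| ≈ 83.9°.
Check via Clairaut: cos φ_max = |cos φ₁| · sin C = cos(70.4°)·sin(18.6°) ≈ 0.107, again giving ≈ 83.9°.

≈ 83.9°N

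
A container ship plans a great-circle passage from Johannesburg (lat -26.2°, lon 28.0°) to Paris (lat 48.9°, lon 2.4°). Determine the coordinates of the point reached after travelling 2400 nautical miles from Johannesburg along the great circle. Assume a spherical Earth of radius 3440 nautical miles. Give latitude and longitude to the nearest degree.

From cos δ = sin φ₁ sin φ₂ + cos φ₁ cos φ₂ cos Δλ, the central angle is δ ≈ 1.370 rad (78.5°). The total great-circle distance is δ·R ≈ 1.370 × 3440 ≈ 4714 nmi, so the target fraction is f = 2400/4714 ≈ 0.509.
Interpolate at f ≈ 0.509 with slerp weights a = sin((1−f)δ)/sin δ ≈ 0.636, b = sin(fδ)/sin δ ≈ 0.656.
p = a·p₁ + b·p₂ ≈ (0.934, 0.286, 0.213); φ = arcsin(p_z) ≈ 12.32°, λ = atan2(p_y, p_x) ≈ 17.01°.

≈ lat 12°, lon 17°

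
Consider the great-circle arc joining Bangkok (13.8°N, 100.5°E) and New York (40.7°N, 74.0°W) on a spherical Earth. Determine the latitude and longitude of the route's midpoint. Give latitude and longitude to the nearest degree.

≈ 76°N, 82°E

From cos δ = sin φ₁ sin φ₂ + cos φ₁ cos φ₂ cos Δλ, the central angle is δ ≈ 2.186 rad (125.3°).
Interpolate at f = 1/2 with slerp weights a = sin((1−f)δ)/sin δ ≈ 1.088, b = sin(fδ)/sin δ ≈ 1.088.
p = a·p₁ + b·p₂ ≈ (0.035, 0.246, 0.969); φ = arcsin(p_z) ≈ 75.62°, λ = atan2(p_y, p_x) ≈ 81.95°.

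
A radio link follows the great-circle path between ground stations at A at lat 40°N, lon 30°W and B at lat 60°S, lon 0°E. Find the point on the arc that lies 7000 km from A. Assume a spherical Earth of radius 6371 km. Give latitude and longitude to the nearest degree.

Write both endpoints as unit vectors p₁, p₂ with components (cos φ cos λ, cos φ sin λ, sin φ).
The central angle between the endpoints is δ = arccos(p₁·p₂) ≈ 1.798 rad (103.0°). The total great-circle distance is δ·R ≈ 1.798 × 6371 ≈ 11453 km, so the target fraction is f = 7000/11453 ≈ 0.611.
Interpolate at f ≈ 0.611 with slerp weights a = sin((1−f)δ)/sin δ ≈ 0.660, b = sin(fδ)/sin δ ≈ 0.914.
p = a·p₁ + b·p₂ ≈ (0.895, -0.253, -0.367); φ = arcsin(p_z) ≈ -21.54°, λ = atan2(p_y, p_x) ≈ -15.78°.

≈ lat 22°S, lon 16°W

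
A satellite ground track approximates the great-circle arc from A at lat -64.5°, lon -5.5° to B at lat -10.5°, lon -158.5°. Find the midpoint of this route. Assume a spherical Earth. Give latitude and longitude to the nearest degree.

Convert each endpoint to a unit vector on the sphere (x = cos φ cos λ, y = cos φ sin λ, z = sin φ).
The central angle between the endpoints is δ = arccos(p₁·p₂) ≈ 1.785 rad (102.3°).
Interpolate at f = 1/2 with slerp weights a = sin((1−f)δ)/sin δ ≈ 0.797, b = sin(fδ)/sin δ ≈ 0.797.
p = a·p₁ + b·p₂ ≈ (-0.388, -0.320, -0.865); φ = arcsin(p_z) ≈ -59.83°, λ = atan2(p_y, p_x) ≈ -140.45°.

≈ lat -60°, lon -140°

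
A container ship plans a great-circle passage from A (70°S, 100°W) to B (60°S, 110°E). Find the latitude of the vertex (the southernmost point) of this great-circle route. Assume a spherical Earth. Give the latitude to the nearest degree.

≈ 83°S

The great circle lies in the plane with unit normal n̂ = (p₁ × p₂)/|p₁ × p₂|.
Here n̂_z ≈ -0.115; the vertex latitude is φ_max = arccos|n̂_z| ≈ 83.4°.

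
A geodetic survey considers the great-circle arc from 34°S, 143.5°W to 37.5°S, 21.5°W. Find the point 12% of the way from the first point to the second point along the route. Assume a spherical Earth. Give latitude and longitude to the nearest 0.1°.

Write both endpoints as unit vectors p₁, p₂ with components (cos φ cos λ, cos φ sin λ, sin φ).
The central angle between the endpoints is δ = arccos(p₁·p₂) ≈ 1.579 rad (90.5°).
Interpolate at f = 0.12 with slerp weights a = sin((1−f)δ)/sin δ ≈ 0.984, b = sin(fδ)/sin δ ≈ 0.188.
p = a·p₁ + b·p₂ ≈ (-0.516, -0.540, -0.665); φ = arcsin(p_z) ≈ -41.66°, λ = atan2(p_y, p_x) ≈ -133.73°.

≈ 41.7°S, 133.7°W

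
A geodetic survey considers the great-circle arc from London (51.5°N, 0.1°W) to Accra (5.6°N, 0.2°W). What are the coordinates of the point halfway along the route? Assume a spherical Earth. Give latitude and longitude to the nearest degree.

Convert each endpoint to a unit vector on the sphere (x = cos φ cos λ, y = cos φ sin λ, z = sin φ).
The central angle between the endpoints is δ = arccos(p₁·p₂) ≈ 0.801 rad (45.9°).
Interpolate at f = 1/2 with slerp weights a = sin((1−f)δ)/sin δ ≈ 0.543, b = sin(fδ)/sin δ ≈ 0.543.
p = a·p₁ + b·p₂ ≈ (0.878, -0.002, 0.478); φ = arcsin(p_z) ≈ 28.55°, λ = atan2(p_y, p_x) ≈ -0.16°.

≈ 29°N, 0°E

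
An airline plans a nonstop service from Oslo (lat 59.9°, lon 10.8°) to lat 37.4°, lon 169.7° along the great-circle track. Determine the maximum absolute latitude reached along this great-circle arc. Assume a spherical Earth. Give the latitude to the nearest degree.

The great circle lies in the plane with unit normal n̂ = (p₁ × p₂)/|p₁ × p₂|.
Here n̂_z ≈ +0.145; the vertex latitude is φ_max = arccos|n̂_z| ≈ 81.7°.

≈ 82°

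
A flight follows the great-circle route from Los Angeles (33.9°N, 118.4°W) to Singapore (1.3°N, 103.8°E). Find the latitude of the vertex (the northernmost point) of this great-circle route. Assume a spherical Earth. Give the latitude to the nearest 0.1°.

The great circle lies in the plane with unit normal n̂ = (p₁ × p₂)/|p₁ × p₂|.
Here n̂_z ≈ -0.698; the vertex latitude is φ_max = arccos|n̂_z| ≈ 45.7°.
Check via Clairaut: cos φ_max = |cos φ₁| · sin C = cos(33.9°)·sin(57.3°) ≈ 0.698, again giving ≈ 45.7°.

≈ 45.7°N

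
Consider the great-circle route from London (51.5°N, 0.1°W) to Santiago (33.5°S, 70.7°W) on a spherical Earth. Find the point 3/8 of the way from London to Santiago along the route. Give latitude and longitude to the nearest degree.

≈ (22°N, 34°W)

The haversine formula gives a central angle δ ≈ 1.833 rad (105.0°) between the endpoints.
Interpolate at f = 3/8 with slerp weights a = sin((1−f)δ)/sin δ ≈ 0.943, b = sin(fδ)/sin δ ≈ 0.657.
p = a·p₁ + b·p₂ ≈ (0.768, -0.518, 0.376); φ = arcsin(p_z) ≈ 22.06°, λ = atan2(p_y, p_x) ≈ -34.00°.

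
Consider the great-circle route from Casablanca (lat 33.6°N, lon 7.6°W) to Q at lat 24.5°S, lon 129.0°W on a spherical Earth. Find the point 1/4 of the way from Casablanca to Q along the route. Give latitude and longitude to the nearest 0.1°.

Convert each endpoint to a unit vector on the sphere (x = cos φ cos λ, y = cos φ sin λ, z = sin φ).
The central angle between the endpoints is δ = arccos(p₁·p₂) ≈ 2.245 rad (128.6°).
Interpolate at f = 1/4 with slerp weights a = sin((1−f)δ)/sin δ ≈ 1.272, b = sin(fδ)/sin δ ≈ 0.681.
p = a·p₁ + b·p₂ ≈ (0.660, -0.622, 0.421); φ = arcsin(p_z) ≈ 24.92°, λ = atan2(p_y, p_x) ≈ -43.30°.

≈ lat 24.9°N, lon 43.3°W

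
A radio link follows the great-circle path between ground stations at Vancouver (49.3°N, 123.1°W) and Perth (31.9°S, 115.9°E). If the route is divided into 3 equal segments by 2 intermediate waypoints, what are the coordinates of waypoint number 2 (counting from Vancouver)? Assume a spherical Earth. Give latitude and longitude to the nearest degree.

≈ 0°N, 148°E

Convert each endpoint to a unit vector on the sphere (x = cos φ cos λ, y = cos φ sin λ, z = sin φ).
The central angle between the endpoints is δ = arccos(p₁·p₂) ≈ 2.326 rad (133.3°).
Interpolate at f = 2/3 with slerp weights a = sin((1−f)δ)/sin δ ≈ 0.962, b = sin(fδ)/sin δ ≈ 1.374.
p = a·p₁ + b·p₂ ≈ (-0.852, 0.524, 0.003); φ = arcsin(p_z) ≈ 0.19°, λ = atan2(p_y, p_x) ≈ 148.42°.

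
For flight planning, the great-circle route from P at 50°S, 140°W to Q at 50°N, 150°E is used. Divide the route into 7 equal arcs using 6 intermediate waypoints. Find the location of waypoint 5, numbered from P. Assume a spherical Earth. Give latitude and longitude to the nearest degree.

From cos δ = sin φ₁ sin φ₂ + cos φ₁ cos φ₂ cos Δλ, the central angle is δ ≈ 2.033 rad (116.5°).
Interpolate at f = 5/7 with slerp weights a = sin((1−f)δ)/sin δ ≈ 0.613, b = sin(fδ)/sin δ ≈ 1.109.
p = a·p₁ + b·p₂ ≈ (-0.919, 0.103, 0.380); φ = arcsin(p_z) ≈ 22.34°, λ = atan2(p_y, p_x) ≈ 173.59°.

≈ 22°N, 174°E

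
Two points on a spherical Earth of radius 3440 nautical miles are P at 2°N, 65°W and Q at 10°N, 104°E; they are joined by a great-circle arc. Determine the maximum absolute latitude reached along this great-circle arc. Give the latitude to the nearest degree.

The great circle lies in the plane with unit normal n̂ = (p₁ × p₂)/|p₁ × p₂|.
Here n̂_z ≈ +0.671; the vertex latitude is φ_max = arccos|n̂_z| ≈ 47.8°.
Check via Clairaut: cos φ_max = |cos φ₁| · sin C = cos(2.0°)·sin(42.2°) ≈ 0.671, again giving ≈ 47.8°.

≈ 48°N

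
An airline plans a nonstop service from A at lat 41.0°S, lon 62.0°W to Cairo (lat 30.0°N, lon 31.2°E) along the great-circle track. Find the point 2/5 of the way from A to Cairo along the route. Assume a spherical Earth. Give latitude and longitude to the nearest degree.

Convert each endpoint to a unit vector on the sphere (x = cos φ cos λ, y = cos φ sin λ, z = sin φ).
The central angle between the endpoints is δ = arccos(p₁·p₂) ≈ 1.944 rad (111.4°).
Interpolate at f = 2/5 with slerp weights a = sin((1−f)δ)/sin δ ≈ 0.987, b = sin(fδ)/sin δ ≈ 0.753.
p = a·p₁ + b·p₂ ≈ (0.908, -0.320, -0.271); φ = arcsin(p_z) ≈ -15.72°, λ = atan2(p_y, p_x) ≈ -19.41°.

≈ lat 16°S, lon 19°W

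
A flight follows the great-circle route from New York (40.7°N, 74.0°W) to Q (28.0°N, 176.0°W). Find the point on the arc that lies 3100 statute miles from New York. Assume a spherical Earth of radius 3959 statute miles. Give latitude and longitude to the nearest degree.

≈ (46°N, 137°W)

The haversine formula gives a central angle δ ≈ 1.403 rad (80.4°) between the endpoints. The total great-circle distance is δ·R ≈ 1.403 × 3959 ≈ 5555 mi, so the target fraction is f = 3100/5555 ≈ 0.558.
Interpolate at f ≈ 0.558 with slerp weights a = sin((1−f)δ)/sin δ ≈ 0.589, b = sin(fδ)/sin δ ≈ 0.715.
p = a·p₁ + b·p₂ ≈ (-0.507, -0.474, 0.720); φ = arcsin(p_z) ≈ 46.07°, λ = atan2(p_y, p_x) ≈ -136.96°.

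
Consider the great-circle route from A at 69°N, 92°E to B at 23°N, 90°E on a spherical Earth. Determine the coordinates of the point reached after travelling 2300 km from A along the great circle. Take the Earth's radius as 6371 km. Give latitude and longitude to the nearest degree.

≈ 48°N, 91°E

From cos δ = sin φ₁ sin φ₂ + cos φ₁ cos φ₂ cos Δλ, the central angle is δ ≈ 0.803 rad (46.0°). The total great-circle distance is δ·R ≈ 0.803 × 6371 ≈ 5117 km, so the target fraction is f = 2300/5117 ≈ 0.450.
Interpolate at f ≈ 0.450 with slerp weights a = sin((1−f)δ)/sin δ ≈ 0.595, b = sin(fδ)/sin δ ≈ 0.491.
p = a·p₁ + b·p₂ ≈ (-0.007, 0.665, 0.747); φ = arcsin(p_z) ≈ 48.33°, λ = atan2(p_y, p_x) ≈ 90.64°.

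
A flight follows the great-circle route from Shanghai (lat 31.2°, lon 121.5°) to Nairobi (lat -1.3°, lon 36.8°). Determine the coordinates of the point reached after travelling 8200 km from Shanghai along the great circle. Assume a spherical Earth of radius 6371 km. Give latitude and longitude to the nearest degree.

Convert each endpoint to a unit vector on the sphere (x = cos φ cos λ, y = cos φ sin λ, z = sin φ).
The central angle between the endpoints is δ = arccos(p₁·p₂) ≈ 1.504 rad (86.1°). The total great-circle distance is δ·R ≈ 1.504 × 6371 ≈ 9579 km, so the target fraction is f = 8200/9579 ≈ 0.856.
Interpolate at f ≈ 0.856 with slerp weights a = sin((1−f)δ)/sin δ ≈ 0.215, b = sin(fδ)/sin δ ≈ 0.962.
p = a·p₁ + b·p₂ ≈ (0.674, 0.733, 0.090); φ = arcsin(p_z) ≈ 5.14°, λ = atan2(p_y, p_x) ≈ 47.41°.

≈ lat 5°, lon 47°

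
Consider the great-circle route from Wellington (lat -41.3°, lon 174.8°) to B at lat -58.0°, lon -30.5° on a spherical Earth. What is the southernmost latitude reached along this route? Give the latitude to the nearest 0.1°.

The great circle lies in the plane with unit normal n̂ = (p₁ × p₂)/|p₁ × p₂|.
Here n̂_z ≈ +0.174; the vertex latitude is φ_max = arccos|n̂_z| ≈ 80.0°.
Check via Clairaut: cos φ_max = |cos φ₁| · sin C = cos(41.3°)·sin(166.6°) ≈ 0.174, again giving ≈ 80.0°.

≈ -80.0°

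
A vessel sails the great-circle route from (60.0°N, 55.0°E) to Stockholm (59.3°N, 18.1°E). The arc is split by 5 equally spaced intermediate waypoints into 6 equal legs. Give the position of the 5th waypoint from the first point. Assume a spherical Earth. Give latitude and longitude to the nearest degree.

≈ (60°N, 24°E)

Convert each endpoint to a unit vector on the sphere (x = cos φ cos λ, y = cos φ sin λ, z = sin φ).
The central angle between the endpoints is δ = arccos(p₁·p₂) ≈ 0.321 rad (18.4°).
Interpolate at f = 5/6 with slerp weights a = sin((1−f)δ)/sin δ ≈ 0.169, b = sin(fδ)/sin δ ≈ 0.838.
p = a·p₁ + b·p₂ ≈ (0.455, 0.202, 0.867); φ = arcsin(p_z) ≈ 60.13°, λ = atan2(p_y, p_x) ≈ 23.96°.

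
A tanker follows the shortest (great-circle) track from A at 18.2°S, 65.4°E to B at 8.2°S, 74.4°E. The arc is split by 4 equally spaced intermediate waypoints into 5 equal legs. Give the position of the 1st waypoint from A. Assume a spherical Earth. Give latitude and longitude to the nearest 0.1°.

From cos δ = sin φ₁ sin φ₂ + cos φ₁ cos φ₂ cos Δλ, the central angle is δ ≈ 0.232 rad (13.3°).
Interpolate at f = 1/5 with slerp weights a = sin((1−f)δ)/sin δ ≈ 0.803, b = sin(fδ)/sin δ ≈ 0.202.
p = a·p₁ + b·p₂ ≈ (0.371, 0.886, -0.279); φ = arcsin(p_z) ≈ -16.23°, λ = atan2(p_y, p_x) ≈ 67.26°.

≈ 16.2°S, 67.3°E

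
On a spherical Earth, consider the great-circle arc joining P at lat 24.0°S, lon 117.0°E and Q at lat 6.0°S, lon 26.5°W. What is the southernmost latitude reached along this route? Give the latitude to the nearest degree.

≈ 42°S

The great circle lies in the plane with unit normal n̂ = (p₁ × p₂)/|p₁ × p₂|.
Here n̂_z ≈ -0.745; the vertex latitude is φ_max = arccos|n̂_z| ≈ 41.9°.
Check via Clairaut: cos φ_max = |cos φ₁| · sin C = cos(24.0°)·sin(125.4°) ≈ 0.745, again giving ≈ 41.9°.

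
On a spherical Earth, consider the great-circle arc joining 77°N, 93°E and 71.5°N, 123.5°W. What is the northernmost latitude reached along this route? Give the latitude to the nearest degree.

≈ 85°N

The great circle lies in the plane with unit normal n̂ = (p₁ × p₂)/|p₁ × p₂|.
Here n̂_z ≈ +0.085; the vertex latitude is φ_max = arccos|n̂_z| ≈ 85.1°.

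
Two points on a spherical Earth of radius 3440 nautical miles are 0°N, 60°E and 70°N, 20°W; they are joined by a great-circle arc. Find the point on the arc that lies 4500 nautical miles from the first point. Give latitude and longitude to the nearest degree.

The haversine formula gives a central angle δ ≈ 1.511 rad (86.6°) between the endpoints. The total great-circle distance is δ·R ≈ 1.511 × 3440 ≈ 5199 nmi, so the target fraction is f = 4500/5199 ≈ 0.866.
Interpolate at f ≈ 0.866 with slerp weights a = sin((1−f)δ)/sin δ ≈ 0.202, b = sin(fδ)/sin δ ≈ 0.967.
p = a·p₁ + b·p₂ ≈ (0.412, 0.062, 0.909); φ = arcsin(p_z) ≈ 65.38°, λ = atan2(p_y, p_x) ≈ 8.55°.

≈ 65°N, 9°E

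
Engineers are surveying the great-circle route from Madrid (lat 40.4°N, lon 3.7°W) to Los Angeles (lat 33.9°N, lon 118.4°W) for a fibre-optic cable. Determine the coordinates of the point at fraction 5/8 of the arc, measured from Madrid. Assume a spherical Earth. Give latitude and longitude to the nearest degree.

Write both endpoints as unit vectors p₁, p₂ with components (cos φ cos λ, cos φ sin λ, sin φ).
The central angle between the endpoints is δ = arccos(p₁·p₂) ≈ 1.473 rad (84.4°).
Interpolate at f = 5/8 with slerp weights a = sin((1−f)δ)/sin δ ≈ 0.527, b = sin(fδ)/sin δ ≈ 0.800.
p = a·p₁ + b·p₂ ≈ (0.085, -0.610, 0.788); φ = arcsin(p_z) ≈ 51.99°, λ = atan2(p_y, p_x) ≈ -82.07°.

≈ lat 52°N, lon 82°W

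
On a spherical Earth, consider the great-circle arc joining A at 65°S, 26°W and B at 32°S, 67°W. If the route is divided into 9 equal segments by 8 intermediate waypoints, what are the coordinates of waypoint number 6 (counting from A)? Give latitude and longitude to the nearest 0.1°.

Write both endpoints as unit vectors p₁, p₂ with components (cos φ cos λ, cos φ sin λ, sin φ).
The central angle between the endpoints is δ = arccos(p₁·p₂) ≈ 0.722 rad (41.3°).
Interpolate at f = 6/9 with slerp weights a = sin((1−f)δ)/sin δ ≈ 0.361, b = sin(fδ)/sin δ ≈ 0.700.
p = a·p₁ + b·p₂ ≈ (0.369, -0.614, -0.698); φ = arcsin(p_z) ≈ -44.27°, λ = atan2(p_y, p_x) ≈ -58.97°.

≈ 44.3°S, 59.0°W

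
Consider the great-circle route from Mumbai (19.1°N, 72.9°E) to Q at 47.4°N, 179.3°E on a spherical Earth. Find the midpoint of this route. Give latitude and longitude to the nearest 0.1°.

Write both endpoints as unit vectors p₁, p₂ with components (cos φ cos λ, cos φ sin λ, sin φ).
The central angle between the endpoints is δ = arccos(p₁·p₂) ≈ 1.510 rad (86.5°).
Interpolate at f = 1/2 with slerp weights a = sin((1−f)δ)/sin δ ≈ 0.687, b = sin(fδ)/sin δ ≈ 0.687.
p = a·p₁ + b·p₂ ≈ (-0.274, 0.626, 0.730); φ = arcsin(p_z) ≈ 46.90°, λ = atan2(p_y, p_x) ≈ 113.64°.

≈ 46.9°N, 113.6°E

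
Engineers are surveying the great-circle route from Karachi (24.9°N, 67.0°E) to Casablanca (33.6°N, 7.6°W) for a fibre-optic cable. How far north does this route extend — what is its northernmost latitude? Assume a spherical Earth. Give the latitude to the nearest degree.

≈ 36°N

The great circle lies in the plane with unit normal n̂ = (p₁ × p₂)/|p₁ × p₂|.
Here n̂_z ≈ -0.808; the vertex latitude is φ_max = arccos|n̂_z| ≈ 36.1°.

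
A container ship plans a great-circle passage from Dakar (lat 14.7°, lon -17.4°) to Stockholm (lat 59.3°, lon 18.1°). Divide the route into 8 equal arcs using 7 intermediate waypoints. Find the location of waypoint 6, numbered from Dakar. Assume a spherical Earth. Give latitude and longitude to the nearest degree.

≈ lat 49°, lon 4°

From cos δ = sin φ₁ sin φ₂ + cos φ₁ cos φ₂ cos Δλ, the central angle is δ ≈ 0.902 rad (51.7°).
Interpolate at f = 6/8 with slerp weights a = sin((1−f)δ)/sin δ ≈ 0.285, b = sin(fδ)/sin δ ≈ 0.798.
p = a·p₁ + b·p₂ ≈ (0.650, 0.044, 0.758); φ = arcsin(p_z) ≈ 49.33°, λ = atan2(p_y, p_x) ≈ 3.88°.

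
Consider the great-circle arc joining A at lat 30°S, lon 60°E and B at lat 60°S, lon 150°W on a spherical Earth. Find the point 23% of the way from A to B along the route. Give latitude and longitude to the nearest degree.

Write both endpoints as unit vectors p₁, p₂ with components (cos φ cos λ, cos φ sin λ, sin φ).
The central angle between the endpoints is δ = arccos(p₁·p₂) ≈ 1.513 rad (86.7°).
Interpolate at f = 0.23 with slerp weights a = sin((1−f)δ)/sin δ ≈ 0.920, b = sin(fδ)/sin δ ≈ 0.342.
p = a·p₁ + b·p₂ ≈ (0.251, 0.605, -0.756); φ = arcsin(p_z) ≈ -49.10°, λ = atan2(p_y, p_x) ≈ 67.49°.

≈ lat 49°S, lon 67°E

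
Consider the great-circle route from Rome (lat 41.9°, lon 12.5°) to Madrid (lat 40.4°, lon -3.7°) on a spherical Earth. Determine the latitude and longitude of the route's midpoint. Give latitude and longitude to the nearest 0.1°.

Convert each endpoint to a unit vector on the sphere (x = cos φ cos λ, y = cos φ sin λ, z = sin φ).
The central angle between the endpoints is δ = arccos(p₁·p₂) ≈ 0.214 rad (12.3°).
Interpolate at f = 1/2 with slerp weights a = sin((1−f)δ)/sin δ ≈ 0.503, b = sin(fδ)/sin δ ≈ 0.503.
p = a·p₁ + b·p₂ ≈ (0.748, 0.056, 0.662); φ = arcsin(p_z) ≈ 41.43°, λ = atan2(p_y, p_x) ≈ 4.31°.

≈ lat 41.4°, lon 4.3°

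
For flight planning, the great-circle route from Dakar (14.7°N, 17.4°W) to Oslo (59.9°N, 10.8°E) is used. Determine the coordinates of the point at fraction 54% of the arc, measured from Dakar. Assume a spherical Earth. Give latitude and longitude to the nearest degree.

≈ 40°N, 7°W

Convert each endpoint to a unit vector on the sphere (x = cos φ cos λ, y = cos φ sin λ, z = sin φ).
The central angle between the endpoints is δ = arccos(p₁·p₂) ≈ 0.867 rad (49.7°).
Interpolate at f = 0.54 with slerp weights a = sin((1−f)δ)/sin δ ≈ 0.509, b = sin(fδ)/sin δ ≈ 0.592.
p = a·p₁ + b·p₂ ≈ (0.762, -0.092, 0.641); φ = arcsin(p_z) ≈ 39.89°, λ = atan2(p_y, p_x) ≈ -6.87°.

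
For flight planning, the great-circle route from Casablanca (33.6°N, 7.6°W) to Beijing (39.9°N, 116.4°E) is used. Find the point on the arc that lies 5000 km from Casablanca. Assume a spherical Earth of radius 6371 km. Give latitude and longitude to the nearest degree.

≈ 58°N, 50°E

Convert each endpoint to a unit vector on the sphere (x = cos φ cos λ, y = cos φ sin λ, z = sin φ).
The central angle between the endpoints is δ = arccos(p₁·p₂) ≈ 1.573 rad (90.1°). The total great-circle distance is δ·R ≈ 1.573 × 6371 ≈ 10022 km, so the target fraction is f = 5000/10022 ≈ 0.499.
Interpolate at f ≈ 0.499 with slerp weights a = sin((1−f)δ)/sin δ ≈ 0.709, b = sin(fδ)/sin δ ≈ 0.707.
p = a·p₁ + b·p₂ ≈ (0.344, 0.407, 0.846); φ = arcsin(p_z) ≈ 57.75°, λ = atan2(p_y, p_x) ≈ 49.79°.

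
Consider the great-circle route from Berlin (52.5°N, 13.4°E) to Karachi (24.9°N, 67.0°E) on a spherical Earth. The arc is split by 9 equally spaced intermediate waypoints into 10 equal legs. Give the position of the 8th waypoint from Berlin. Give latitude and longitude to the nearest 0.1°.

≈ 32.1°N, 59.5°E

Convert each endpoint to a unit vector on the sphere (x = cos φ cos λ, y = cos φ sin λ, z = sin φ).
The central angle between the endpoints is δ = arccos(p₁·p₂) ≈ 0.848 rad (48.6°).
Interpolate at f = 8/10 with slerp weights a = sin((1−f)δ)/sin δ ≈ 0.225, b = sin(fδ)/sin δ ≈ 0.837.
p = a·p₁ + b·p₂ ≈ (0.430, 0.730, 0.531); φ = arcsin(p_z) ≈ 32.06°, λ = atan2(p_y, p_x) ≈ 59.52°.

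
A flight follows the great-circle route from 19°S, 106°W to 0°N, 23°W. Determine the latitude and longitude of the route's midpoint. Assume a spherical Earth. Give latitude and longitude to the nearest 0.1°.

Write both endpoints as unit vectors p₁, p₂ with components (cos φ cos λ, cos φ sin λ, sin φ).
The central angle between the endpoints is δ = arccos(p₁·p₂) ≈ 1.455 rad (83.4°).
Interpolate at f = 1/2 with slerp weights a = sin((1−f)δ)/sin δ ≈ 0.670, b = sin(fδ)/sin δ ≈ 0.670.
p = a·p₁ + b·p₂ ≈ (0.442, -0.870, -0.218); φ = arcsin(p_z) ≈ -12.59°, λ = atan2(p_y, p_x) ≈ -63.08°.

≈ 12.6°S, 63.1°W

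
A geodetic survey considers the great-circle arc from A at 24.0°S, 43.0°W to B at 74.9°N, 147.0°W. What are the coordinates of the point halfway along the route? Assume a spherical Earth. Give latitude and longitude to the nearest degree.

≈ 32°N, 60°W

Convert each endpoint to a unit vector on the sphere (x = cos φ cos λ, y = cos φ sin λ, z = sin φ).
The central angle between the endpoints is δ = arccos(p₁·p₂) ≈ 2.038 rad (116.8°).
Interpolate at f = 1/2 with slerp weights a = sin((1−f)δ)/sin δ ≈ 0.954, b = sin(fδ)/sin δ ≈ 0.954.
p = a·p₁ + b·p₂ ≈ (0.429, -0.729, 0.533); φ = arcsin(p_z) ≈ 32.20°, λ = atan2(p_y, p_x) ≈ -59.55°.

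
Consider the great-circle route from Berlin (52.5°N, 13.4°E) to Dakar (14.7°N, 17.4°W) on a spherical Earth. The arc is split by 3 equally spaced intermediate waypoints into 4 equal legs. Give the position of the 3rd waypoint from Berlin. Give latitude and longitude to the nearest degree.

Convert each endpoint to a unit vector on the sphere (x = cos φ cos λ, y = cos φ sin λ, z = sin φ).
The central angle between the endpoints is δ = arccos(p₁·p₂) ≈ 0.785 rad (45.0°).
Interpolate at f = 3/4 with slerp weights a = sin((1−f)δ)/sin δ ≈ 0.276, b = sin(fδ)/sin δ ≈ 0.786.
p = a·p₁ + b·p₂ ≈ (0.889, -0.188, 0.418); φ = arcsin(p_z) ≈ 24.72°, λ = atan2(p_y, p_x) ≈ -11.97°.

≈ (25°N, 12°W)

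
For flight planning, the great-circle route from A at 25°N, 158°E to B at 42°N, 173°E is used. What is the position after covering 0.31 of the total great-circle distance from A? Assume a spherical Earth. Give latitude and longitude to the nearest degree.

≈ 30°N, 162°E

Convert each endpoint to a unit vector on the sphere (x = cos φ cos λ, y = cos φ sin λ, z = sin φ).
The central angle between the endpoints is δ = arccos(p₁·p₂) ≈ 0.367 rad (21.0°).
Interpolate at f = 0.31 with slerp weights a = sin((1−f)δ)/sin δ ≈ 0.698, b = sin(fδ)/sin δ ≈ 0.316.
p = a·p₁ + b·p₂ ≈ (-0.820, 0.266, 0.507); φ = arcsin(p_z) ≈ 30.45°, λ = atan2(p_y, p_x) ≈ 162.05°.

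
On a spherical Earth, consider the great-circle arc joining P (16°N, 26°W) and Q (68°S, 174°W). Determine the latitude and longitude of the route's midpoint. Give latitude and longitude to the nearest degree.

Write both endpoints as unit vectors p₁, p₂ with components (cos φ cos λ, cos φ sin λ, sin φ).
The central angle between the endpoints is δ = arccos(p₁·p₂) ≈ 2.166 rad (124.1°).
Interpolate at f = 1/2 with slerp weights a = sin((1−f)δ)/sin δ ≈ 1.067, b = sin(fδ)/sin δ ≈ 1.067.
p = a·p₁ + b·p₂ ≈ (0.524, -0.491, -0.695); φ = arcsin(p_z) ≈ -44.05°, λ = atan2(p_y, p_x) ≈ -43.14°.

≈ (44°S, 43°W)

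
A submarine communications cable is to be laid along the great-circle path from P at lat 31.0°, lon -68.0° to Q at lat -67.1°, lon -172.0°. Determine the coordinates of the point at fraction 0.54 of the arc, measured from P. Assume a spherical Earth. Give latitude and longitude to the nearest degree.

≈ lat -30°, lon -97°

Write both endpoints as unit vectors p₁, p₂ with components (cos φ cos λ, cos φ sin λ, sin φ).
The central angle between the endpoints is δ = arccos(p₁·p₂) ≈ 2.159 rad (123.7°).
Interpolate at f = 0.54 with slerp weights a = sin((1−f)δ)/sin δ ≈ 1.007, b = sin(fδ)/sin δ ≈ 1.105.
p = a·p₁ + b·p₂ ≈ (-0.102, -0.860, -0.499); φ = arcsin(p_z) ≈ -29.95°, λ = atan2(p_y, p_x) ≈ -96.79°.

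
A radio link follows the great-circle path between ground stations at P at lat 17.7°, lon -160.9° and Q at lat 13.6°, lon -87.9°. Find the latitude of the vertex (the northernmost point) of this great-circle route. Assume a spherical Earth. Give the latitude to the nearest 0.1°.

The great circle lies in the plane with unit normal n̂ = (p₁ × p₂)/|p₁ × p₂|.
Here n̂_z ≈ +0.942; the vertex latitude is φ_max = arccos|n̂_z| ≈ 19.5°.

≈ 19.5°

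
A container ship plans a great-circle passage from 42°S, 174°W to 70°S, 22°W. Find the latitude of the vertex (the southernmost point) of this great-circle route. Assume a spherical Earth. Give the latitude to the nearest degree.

≈ 83°S

The great circle lies in the plane with unit normal n̂ = (p₁ × p₂)/|p₁ × p₂|.
Here n̂_z ≈ +0.130; the vertex latitude is φ_max = arccos|n̂_z| ≈ 82.5°.
Check via Clairaut: cos φ_max = |cos φ₁| · sin C = cos(42.0°)·sin(169.9°) ≈ 0.130, again giving ≈ 82.5°.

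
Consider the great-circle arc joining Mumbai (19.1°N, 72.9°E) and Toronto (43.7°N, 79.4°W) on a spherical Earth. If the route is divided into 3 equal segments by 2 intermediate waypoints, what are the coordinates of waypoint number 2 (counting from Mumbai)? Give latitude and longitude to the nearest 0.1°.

≈ 69.3°N, 24.8°W

From cos δ = sin φ₁ sin φ₂ + cos φ₁ cos φ₂ cos Δλ, the central angle is δ ≈ 1.959 rad (112.3°).
Interpolate at f = 2/3 with slerp weights a = sin((1−f)δ)/sin δ ≈ 0.657, b = sin(fδ)/sin δ ≈ 1.043.
p = a·p₁ + b·p₂ ≈ (0.321, -0.148, 0.935); φ = arcsin(p_z) ≈ 69.29°, λ = atan2(p_y, p_x) ≈ -24.76°.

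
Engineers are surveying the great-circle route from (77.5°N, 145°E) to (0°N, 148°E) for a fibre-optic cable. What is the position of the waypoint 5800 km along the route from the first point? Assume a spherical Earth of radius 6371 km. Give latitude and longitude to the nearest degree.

≈ (25°N, 148°E)

From cos δ = sin φ₁ sin φ₂ + cos φ₁ cos φ₂ cos Δλ, the central angle is δ ≈ 1.353 rad (77.5°). The total great-circle distance is δ·R ≈ 1.353 × 6371 ≈ 8620 km, so the target fraction is f = 5800/8620 ≈ 0.673.
Interpolate at f ≈ 0.673 with slerp weights a = sin((1−f)δ)/sin δ ≈ 0.439, b = sin(fδ)/sin δ ≈ 0.809.
p = a·p₁ + b·p₂ ≈ (-0.764, 0.483, 0.428); φ = arcsin(p_z) ≈ 25.35°, λ = atan2(p_y, p_x) ≈ 147.68°.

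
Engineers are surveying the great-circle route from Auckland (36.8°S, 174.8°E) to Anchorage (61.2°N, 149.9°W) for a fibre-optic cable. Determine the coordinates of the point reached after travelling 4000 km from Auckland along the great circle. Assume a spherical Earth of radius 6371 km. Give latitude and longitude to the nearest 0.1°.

The haversine formula gives a central angle δ ≈ 1.782 rad (102.1°) between the endpoints. The total great-circle distance is δ·R ≈ 1.782 × 6371 ≈ 11356 km, so the target fraction is f = 4000/11356 ≈ 0.352.
Interpolate at f ≈ 0.352 with slerp weights a = sin((1−f)δ)/sin δ ≈ 0.936, b = sin(fδ)/sin δ ≈ 0.601.
p = a·p₁ + b·p₂ ≈ (-0.996, -0.077, -0.034); φ = arcsin(p_z) ≈ -1.94°, λ = atan2(p_y, p_x) ≈ -175.57°.

≈ 1.9°S, 175.6°W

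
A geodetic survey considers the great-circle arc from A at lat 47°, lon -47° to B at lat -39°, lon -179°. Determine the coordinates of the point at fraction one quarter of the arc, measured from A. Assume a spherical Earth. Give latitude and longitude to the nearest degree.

Convert each endpoint to a unit vector on the sphere (x = cos φ cos λ, y = cos φ sin λ, z = sin φ).
The central angle between the endpoints is δ = arccos(p₁·p₂) ≈ 2.523 rad (144.6°).
Interpolate at f = 1/4 with slerp weights a = sin((1−f)δ)/sin δ ≈ 1.637, b = sin(fδ)/sin δ ≈ 1.018.
p = a·p₁ + b·p₂ ≈ (-0.029, -0.830, 0.557); φ = arcsin(p_z) ≈ 33.83°, λ = atan2(p_y, p_x) ≈ -92.03°.

≈ lat 34°, lon -92°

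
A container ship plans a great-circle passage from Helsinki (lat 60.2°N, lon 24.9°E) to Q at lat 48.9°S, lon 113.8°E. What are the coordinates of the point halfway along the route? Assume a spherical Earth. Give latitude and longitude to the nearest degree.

Convert each endpoint to a unit vector on the sphere (x = cos φ cos λ, y = cos φ sin λ, z = sin φ).
The central angle between the endpoints is δ = arccos(p₁·p₂) ≈ 2.275 rad (130.4°).
Interpolate at f = 1/2 with slerp weights a = sin((1−f)δ)/sin δ ≈ 1.191, b = sin(fδ)/sin δ ≈ 1.191.
p = a·p₁ + b·p₂ ≈ (0.221, 0.966, 0.136); φ = arcsin(p_z) ≈ 7.82°, λ = atan2(p_y, p_x) ≈ 77.11°.

≈ lat 8°N, lon 77°E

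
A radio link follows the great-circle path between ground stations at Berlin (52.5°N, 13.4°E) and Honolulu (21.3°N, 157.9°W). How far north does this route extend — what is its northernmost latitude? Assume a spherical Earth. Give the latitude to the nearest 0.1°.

The great circle lies in the plane with unit normal n̂ = (p₁ × p₂)/|p₁ × p₂|.
Here n̂_z ≈ -0.089; the vertex latitude is φ_max = arccos|n̂_z| ≈ 84.9°.
Check via Clairaut: cos φ_max = |cos φ₁| · sin C = cos(52.5°)·sin(8.4°) ≈ 0.089, again giving ≈ 84.9°.

≈ 84.9°N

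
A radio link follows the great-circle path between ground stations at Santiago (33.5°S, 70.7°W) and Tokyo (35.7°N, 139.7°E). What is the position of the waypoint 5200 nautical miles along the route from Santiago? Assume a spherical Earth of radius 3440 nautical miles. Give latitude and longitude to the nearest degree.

From cos δ = sin φ₁ sin φ₂ + cos φ₁ cos φ₂ cos Δλ, the central angle is δ ≈ 2.705 rad (155.0°). The total great-circle distance is δ·R ≈ 2.705 × 3440 ≈ 9305 nmi, so the target fraction is f = 5200/9305 ≈ 0.559.
Interpolate at f ≈ 0.559 with slerp weights a = sin((1−f)δ)/sin δ ≈ 2.198, b = sin(fδ)/sin δ ≈ 2.360.
p = a·p₁ + b·p₂ ≈ (-0.856, -0.490, 0.164); φ = arcsin(p_z) ≈ 9.45°, λ = atan2(p_y, p_x) ≈ -150.21°.

≈ (9°N, 150°W)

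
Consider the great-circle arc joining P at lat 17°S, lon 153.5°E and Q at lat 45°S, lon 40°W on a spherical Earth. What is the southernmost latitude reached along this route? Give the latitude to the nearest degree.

The great circle lies in the plane with unit normal n̂ = (p₁ × p₂)/|p₁ × p₂|.
Here n̂_z ≈ +0.177; the vertex latitude is φ_max = arccos|n̂_z| ≈ 79.8°.

≈ 80°S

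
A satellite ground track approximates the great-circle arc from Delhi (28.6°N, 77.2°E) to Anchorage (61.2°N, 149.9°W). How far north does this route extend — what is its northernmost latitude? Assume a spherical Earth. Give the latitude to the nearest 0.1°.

The great circle lies in the plane with unit normal n̂ = (p₁ × p₂)/|p₁ × p₂|.
Here n̂_z ≈ +0.313; the vertex latitude is φ_max = arccos|n̂_z| ≈ 71.8°.
Check via Clairaut: cos φ_max = |cos φ₁| · sin C = cos(28.6°)·sin(20.9°) ≈ 0.313, again giving ≈ 71.8°.

≈ 71.8°N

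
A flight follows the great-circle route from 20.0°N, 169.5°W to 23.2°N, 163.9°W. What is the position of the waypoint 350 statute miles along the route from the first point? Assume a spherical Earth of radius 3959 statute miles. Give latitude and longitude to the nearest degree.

From cos δ = sin φ₁ sin φ₂ + cos φ₁ cos φ₂ cos Δλ, the central angle is δ ≈ 0.107 rad (6.1°). The total great-circle distance is δ·R ≈ 0.107 × 3959 ≈ 422 mi, so the target fraction is f = 350/422 ≈ 0.829.
Interpolate at f ≈ 0.829 with slerp weights a = sin((1−f)δ)/sin δ ≈ 0.171, b = sin(fδ)/sin δ ≈ 0.829.
p = a·p₁ + b·p₂ ≈ (-0.891, -0.241, 0.385); φ = arcsin(p_z) ≈ 22.67°, λ = atan2(p_y, p_x) ≈ -164.88°.

≈ 23°N, 165°W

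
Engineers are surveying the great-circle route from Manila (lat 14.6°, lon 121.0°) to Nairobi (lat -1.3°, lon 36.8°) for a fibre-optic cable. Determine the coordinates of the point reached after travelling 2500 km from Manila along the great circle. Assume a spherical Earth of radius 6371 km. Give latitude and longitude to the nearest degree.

From cos δ = sin φ₁ sin φ₂ + cos φ₁ cos φ₂ cos Δλ, the central angle is δ ≈ 1.479 rad (84.7°). The total great-circle distance is δ·R ≈ 1.479 × 6371 ≈ 9420 km, so the target fraction is f = 2500/9420 ≈ 0.265.
Interpolate at f ≈ 0.265 with slerp weights a = sin((1−f)δ)/sin δ ≈ 0.889, b = sin(fδ)/sin δ ≈ 0.384.
p = a·p₁ + b·p₂ ≈ (-0.135, 0.967, 0.215); φ = arcsin(p_z) ≈ 12.43°, λ = atan2(p_y, p_x) ≈ 97.97°.

≈ lat 12°, lon 98°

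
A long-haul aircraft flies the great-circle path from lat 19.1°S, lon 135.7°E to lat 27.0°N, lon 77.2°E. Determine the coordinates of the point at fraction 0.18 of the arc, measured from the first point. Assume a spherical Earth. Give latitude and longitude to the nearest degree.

Write both endpoints as unit vectors p₁, p₂ with components (cos φ cos λ, cos φ sin λ, sin φ).
The central angle between the endpoints is δ = arccos(p₁·p₂) ≈ 1.275 rad (73.1°).
Interpolate at f = 0.18 with slerp weights a = sin((1−f)δ)/sin δ ≈ 0.904, b = sin(fδ)/sin δ ≈ 0.238.
p = a·p₁ + b·p₂ ≈ (-0.565, 0.804, -0.188); φ = arcsin(p_z) ≈ -10.84°, λ = atan2(p_y, p_x) ≈ 125.10°.

≈ lat 11°S, lon 125°E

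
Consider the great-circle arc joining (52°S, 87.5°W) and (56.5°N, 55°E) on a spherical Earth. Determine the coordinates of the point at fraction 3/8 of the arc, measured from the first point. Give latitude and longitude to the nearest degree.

Write both endpoints as unit vectors p₁, p₂ with components (cos φ cos λ, cos φ sin λ, sin φ).
The central angle between the endpoints is δ = arccos(p₁·p₂) ≈ 2.756 rad (157.9°).
Interpolate at f = 3/8 with slerp weights a = sin((1−f)δ)/sin δ ≈ 2.630, b = sin(fδ)/sin δ ≈ 2.286.
p = a·p₁ + b·p₂ ≈ (0.794, -0.584, -0.166); φ = arcsin(p_z) ≈ -9.57°, λ = atan2(p_y, p_x) ≈ -36.33°.

≈ (10°S, 36°W)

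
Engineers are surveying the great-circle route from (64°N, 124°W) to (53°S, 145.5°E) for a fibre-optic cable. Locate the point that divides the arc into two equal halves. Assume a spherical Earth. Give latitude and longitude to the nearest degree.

≈ (8°N, 178°W)

Write both endpoints as unit vectors p₁, p₂ with components (cos φ cos λ, cos φ sin λ, sin φ).
The central angle between the endpoints is δ = arccos(p₁·p₂) ≈ 2.375 rad (136.1°).
Interpolate at f = 1/2 with slerp weights a = sin((1−f)δ)/sin δ ≈ 1.337, b = sin(fδ)/sin δ ≈ 1.337.
p = a·p₁ + b·p₂ ≈ (-0.991, -0.030, 0.134); φ = arcsin(p_z) ≈ 7.69°, λ = atan2(p_y, p_x) ≈ -178.26°.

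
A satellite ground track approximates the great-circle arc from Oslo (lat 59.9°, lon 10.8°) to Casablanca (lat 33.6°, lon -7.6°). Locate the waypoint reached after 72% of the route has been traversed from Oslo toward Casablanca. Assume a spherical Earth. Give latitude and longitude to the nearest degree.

≈ lat 41°, lon -4°

Write both endpoints as unit vectors p₁, p₂ with components (cos φ cos λ, cos φ sin λ, sin φ).
The central angle between the endpoints is δ = arccos(p₁·p₂) ≈ 0.505 rad (28.9°).
Interpolate at f = 0.72 with slerp weights a = sin((1−f)δ)/sin δ ≈ 0.291, b = sin(fδ)/sin δ ≈ 0.735.
p = a·p₁ + b·p₂ ≈ (0.750, -0.054, 0.659); φ = arcsin(p_z) ≈ 41.21°, λ = atan2(p_y, p_x) ≈ -4.09°.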